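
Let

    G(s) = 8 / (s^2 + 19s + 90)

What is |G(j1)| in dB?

|G(j1)|_dB ≈ -21.1 dB

Substitute s = j1: numerator = 8, denominator = 89 + j19.
|G(j1)| = |8| / |89 + j19| = 8 / 91.005 ≈ 0.08791.
In decibels: 20·log₁₀(0.08791) ≈ -21.1 dB.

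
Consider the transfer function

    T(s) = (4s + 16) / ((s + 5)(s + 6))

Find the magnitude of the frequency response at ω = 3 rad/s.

|T(j3)| ≈ 0.5113

Substitute s = j3: numerator = 16 + j12, denominator = 21 + j33.
|T(j3)| = |16 + j12| / |21 + j33| = 20 / 39.115 ≈ 0.5113.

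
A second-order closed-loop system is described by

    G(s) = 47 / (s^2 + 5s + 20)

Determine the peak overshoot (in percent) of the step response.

Comparing s^2 + 5s + 20 to s^2 + 2ζωₙs + ωₙ²: ωₙ = √20 ≈ 4.472 rad/s and ζ = 5/(2·√20) ≈ 0.5590.
%OS = 100·exp(−πζ/√(1−ζ²)) = 100·exp(−π·0.5590/√(1−0.5590²)) ≈ 12.0%.

%OS ≈ 12.0%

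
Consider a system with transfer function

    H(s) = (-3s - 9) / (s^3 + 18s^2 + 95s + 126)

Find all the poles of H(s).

The poles are the roots of the denominator s^3 + 18s^2 + 95s + 126 = 0.
Trying s = -7: the polynomial evaluates to 0, so (s + 7) is a factor.
Dividing out leaves s^2 + 11s + 18 = 0.
Factoring the quadratic: (s + 9)(s + 2) = 0.

s = -7, -9, -2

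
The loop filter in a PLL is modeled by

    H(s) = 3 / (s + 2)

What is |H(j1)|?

|H(j1)| ≈ 1.342

Substitute s = j1: numerator = 3, denominator = 2 + j1.
|H(j1)| = |3| / |2 + j1| = 3 / 2.2361 ≈ 1.342.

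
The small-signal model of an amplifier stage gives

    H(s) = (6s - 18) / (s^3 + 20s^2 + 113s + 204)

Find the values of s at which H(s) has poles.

The poles are the roots of the denominator s^3 + 20s^2 + 113s + 204 = 0.
Trying s = -12: the polynomial evaluates to 0, so (s + 12) is a factor.
Dividing out leaves s^2 + 8s + 17 = 0.
The quadratic formula then gives s = -4 ± 1j.

s = -4 + j, -4 - j, -12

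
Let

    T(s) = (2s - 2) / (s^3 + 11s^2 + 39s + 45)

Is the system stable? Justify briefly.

stable

The denominator s^3 + 11s^2 + 39s + 45 factors as (s + 3)^2(s + 5), giving poles at s = -3, -3, -5.
Since all poles lie strictly in the left half-plane, the system is stable.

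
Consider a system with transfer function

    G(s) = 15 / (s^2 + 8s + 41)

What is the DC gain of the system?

G(0) = 15/41 ≈ 0.3659

Set s = 0: G(0) = (15) / (41) = 15/41.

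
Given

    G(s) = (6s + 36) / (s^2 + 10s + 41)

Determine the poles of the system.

s = -5 + 4j, -5 - 4j

The poles are the roots of the denominator s^2 + 10s + 41 = 0.
Using the quadratic formula: s = (-10 ± √(-64))/2 = -5 ± 4j.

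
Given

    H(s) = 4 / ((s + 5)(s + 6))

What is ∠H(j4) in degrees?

At s = j4: numerator = 4, denominator = 14 + j44.
∠H = ∠num − ∠den = 0° − (72.350°) = -72.35°.

∠H(j4) ≈ -72.35°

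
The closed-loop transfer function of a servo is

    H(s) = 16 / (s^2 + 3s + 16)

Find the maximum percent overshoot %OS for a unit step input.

Comparing s^2 + 3s + 16 to s^2 + 2ζωₙs + ωₙ²: ωₙ = 4 rad/s and ζ = 3/(2·4) = 0.375.
%OS = 100·exp(−πζ/√(1−ζ²)) = 100·exp(−π·0.375/√(1−0.375²)) ≈ 28.1%.

%OS ≈ 28.1%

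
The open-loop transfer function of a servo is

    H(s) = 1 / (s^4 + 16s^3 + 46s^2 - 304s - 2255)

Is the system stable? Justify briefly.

The denominator s^4 + 16s^3 + 46s^2 - 304s - 2255 factors as (s + 11)(s - 5)(s^2 + 10s + 41), giving poles at s = -11, 5, -5 ± 4j.
Since the pole(s) at s = 5 lie in the right half-plane, the system is unstable.

unstable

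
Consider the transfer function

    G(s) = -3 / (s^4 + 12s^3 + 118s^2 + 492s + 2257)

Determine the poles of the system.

The poles are the roots of the denominator s^4 + 12s^3 + 118s^2 + 492s + 2257 = 0.
No real roots exist; factor into two real quadratics: (s^2 + 2s + 37)(s^2 + 10s + 61) = 0.
Each quadratic gives a conjugate pair via the quadratic formula.

s = -1 + 6j, -1 - 6j, -5 + 6j, -5 - 6j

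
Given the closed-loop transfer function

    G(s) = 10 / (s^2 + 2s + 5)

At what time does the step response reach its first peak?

Comparing s^2 + 2s + 5 to s^2 + 2ζωₙs + ωₙ²: ωₙ = √5 ≈ 2.236 rad/s and ζ = 2/(2·√5) ≈ 0.4472.
ζωₙ = 2/2 = 1, so ω_d = ωₙ√(1−ζ²) = √(ωₙ² − (ζωₙ)²) = √(5 − 1²) = √4 = 2 rad/s.
t_p = π/ω_d = π/2 ≈ 1.571 s.

t_p ≈ 1.571 s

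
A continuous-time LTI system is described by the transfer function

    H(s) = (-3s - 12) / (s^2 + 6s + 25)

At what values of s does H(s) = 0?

Set the numerator to zero: -3s - 12 = 0, i.e. -3·(s + 4) = 0.
So s = -4.

s = -4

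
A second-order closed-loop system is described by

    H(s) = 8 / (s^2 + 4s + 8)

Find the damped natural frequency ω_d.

Comparing s^2 + 4s + 8 to s^2 + 2ζωₙs + ωₙ²: ωₙ = √8 ≈ 2.828 rad/s and ζ = 4/(2·√8) ≈ 0.7071.
ζωₙ = 4/2 = 2, so ω_d = ωₙ√(1−ζ²) = √(ωₙ² − (ζωₙ)²) = √(8 − 2²) = √4 = 2 rad/s.

ω_d = 2 rad/s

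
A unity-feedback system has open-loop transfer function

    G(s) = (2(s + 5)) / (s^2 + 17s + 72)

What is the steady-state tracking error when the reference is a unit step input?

e_ss = 0.8780

G(s) has no poles at the origin.
This is a Type 0 system. Kp = lim_{s→0} G(s) = 10/72 = 5/36.
e_ss = 1/(1 + Kp) = 1/(1 + 5/36) = 36/41 ≈ 0.8780.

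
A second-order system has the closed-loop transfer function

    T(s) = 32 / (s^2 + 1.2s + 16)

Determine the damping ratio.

Compare the denominator to the standard form s^2 + 2ζωₙs + ωₙ².
ωₙ² = 16, so ωₙ = 4 rad/s.
2ζωₙ = 1.2, so ζ = 1.2/(2·4) = 0.15.
With ζ = 0.15 the response is underdamped.

ζ = 0.15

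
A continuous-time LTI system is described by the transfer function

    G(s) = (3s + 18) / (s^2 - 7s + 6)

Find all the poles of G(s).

The poles are the roots of the denominator s^2 - 7s + 6 = 0.
Factoring: (s - 6)(s - 1) = 0, so s = 6 and s = 1.

s = 6, 1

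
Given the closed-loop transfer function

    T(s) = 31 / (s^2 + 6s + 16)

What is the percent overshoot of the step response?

%OS ≈ 2.84%

Comparing s^2 + 6s + 16 to s^2 + 2ζωₙs + ωₙ²: ωₙ = 4 rad/s and ζ = 6/(2·4) = 0.75.
%OS = 100·exp(−πζ/√(1−ζ²)) = 100·exp(−π·0.75/√(1−0.75²)) ≈ 2.84%.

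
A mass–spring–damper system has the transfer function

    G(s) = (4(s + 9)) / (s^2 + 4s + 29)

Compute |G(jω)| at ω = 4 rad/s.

|G(j4)| ≈ 1.911

Substitute s = j4: numerator = 36 + j16, denominator = 13 + j16.
|G(j4)| = |36 + j16| / |13 + j16| = 39.395 / 20.616 ≈ 1.911.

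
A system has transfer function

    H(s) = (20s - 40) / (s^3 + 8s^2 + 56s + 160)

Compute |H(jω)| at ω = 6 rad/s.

Substitute s = j6: numerator = -40 + j120, denominator = -128 + j120.
|H(j6)| = |-40 + j120| / |-128 + j120| = 126.49 / 175.45 ≈ 0.7209.

|H(j6)| ≈ 0.7209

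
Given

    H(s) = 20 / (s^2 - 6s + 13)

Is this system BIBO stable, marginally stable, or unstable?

The denominator s^2 - 6s + 13 factors as (s^2 - 6s + 13), giving poles at s = 3 ± 2j.
Since the pole(s) at s = 3 ± 2j lie in the right half-plane, the system is unstable.

unstable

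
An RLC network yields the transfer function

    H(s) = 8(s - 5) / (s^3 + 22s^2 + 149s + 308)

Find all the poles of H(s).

The poles are the roots of the denominator s^3 + 22s^2 + 149s + 308 = 0.
Trying s = -11: the polynomial evaluates to 0, so (s + 11) is a factor.
Dividing out leaves s^2 + 11s + 28 = 0.
Factoring the quadratic: (s + 7)(s + 4) = 0.

s = -11, -7, -4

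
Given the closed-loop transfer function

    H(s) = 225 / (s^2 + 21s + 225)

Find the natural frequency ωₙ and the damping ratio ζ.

Compare the denominator to the standard form s^2 + 2ζωₙs + ωₙ².
ωₙ² = 225, so ωₙ = 15 rad/s.
2ζωₙ = 21, so ζ = 21/(2·15) = 0.7.

ωₙ = 15 rad/s, ζ = 0.7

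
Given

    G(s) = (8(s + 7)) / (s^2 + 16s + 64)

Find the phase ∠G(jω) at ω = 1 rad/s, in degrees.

∠G(j1) ≈ -6.120°

At s = j1: numerator = 56 + j8, denominator = 63 + j16.
∠G = ∠num − ∠den = 8.1301° − (14.250°) = -6.120°.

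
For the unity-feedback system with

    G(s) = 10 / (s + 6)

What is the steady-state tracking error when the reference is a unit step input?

e_ss = 0.3750

G(s) has no poles at the origin.
This is a Type 0 system. Kp = lim_{s→0} G(s) = 10/6 = 5/3.
e_ss = 1/(1 + Kp) = 1/(1 + 5/3) = 3/8 ≈ 0.3750.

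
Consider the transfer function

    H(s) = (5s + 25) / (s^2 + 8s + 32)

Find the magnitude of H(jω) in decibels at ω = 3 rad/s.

Substitute s = j3: numerator = 25 + j15, denominator = 23 + j24.
|H(j3)| = |25 + j15| / |23 + j24| = 29.155 / 33.242 ≈ 0.8771.
In decibels: 20·log₁₀(0.8771) ≈ -1.14 dB.

|H(j3)|_dB ≈ -1.14 dB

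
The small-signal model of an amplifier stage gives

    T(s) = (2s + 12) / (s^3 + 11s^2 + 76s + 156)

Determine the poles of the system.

The poles are the roots of the denominator s^3 + 11s^2 + 76s + 156 = 0.
Trying s = -3: the polynomial evaluates to 0, so (s + 3) is a factor.
Dividing out leaves s^2 + 8s + 52 = 0.
The quadratic formula then gives s = -4 ± 6j.

s = -4 + 6j, -4 - 6j, -3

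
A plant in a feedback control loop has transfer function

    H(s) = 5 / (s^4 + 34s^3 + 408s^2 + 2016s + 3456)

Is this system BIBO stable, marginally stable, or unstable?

stable

The denominator s^4 + 34s^3 + 408s^2 + 2016s + 3456 factors as (s + 4)(s + 12)^2(s + 6), giving poles at s = -4, -12, -12, -6.
Since all poles lie strictly in the left half-plane, the system is stable.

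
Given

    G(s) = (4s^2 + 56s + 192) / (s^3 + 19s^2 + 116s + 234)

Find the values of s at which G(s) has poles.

The poles are the roots of the denominator s^3 + 19s^2 + 116s + 234 = 0.
Trying s = -9: the polynomial evaluates to 0, so (s + 9) is a factor.
Dividing out leaves s^2 + 10s + 26 = 0.
The quadratic formula then gives s = -5 ± 1j.

s = -5 + j, -5 - j, -9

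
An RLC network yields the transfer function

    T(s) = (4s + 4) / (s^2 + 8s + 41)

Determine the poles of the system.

s = -4 ± 5j

The poles are the roots of the denominator s^2 + 8s + 41 = 0.
Using the quadratic formula: s = (-8 ± √(-100))/2 = -4 ± 5j.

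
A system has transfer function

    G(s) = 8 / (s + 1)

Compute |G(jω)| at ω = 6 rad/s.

|G(j6)| ≈ 1.315

Substitute s = j6: numerator = 8, denominator = 1 + j6.
|G(j6)| = |8| / |1 + j6| = 8 / 6.0828 ≈ 1.315.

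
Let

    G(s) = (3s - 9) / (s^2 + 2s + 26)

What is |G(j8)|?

|G(j8)| ≈ 0.6217

Substitute s = j8: numerator = -9 + j24, denominator = -38 + j16.
|G(j8)| = |-9 + j24| / |-38 + j16| = 25.632 / 41.231 ≈ 0.6217.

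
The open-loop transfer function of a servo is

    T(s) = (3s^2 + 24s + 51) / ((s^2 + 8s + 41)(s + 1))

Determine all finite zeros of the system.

s = -4 + j, -4 - j

Set the numerator to zero: 3s^2 + 24s + 51 = 0, i.e. 3·(s^2 + 8s + 17) = 0.
Factoring: (s^2 + 8s + 17) = 0.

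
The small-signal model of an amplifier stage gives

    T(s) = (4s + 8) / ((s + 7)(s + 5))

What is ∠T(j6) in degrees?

At s = j6: numerator = 8 + j24, denominator = -1 + j72.
∠T = ∠num − ∠den = 71.565° − (90.796°) = -19.23°.

∠T(j6) ≈ -19.23°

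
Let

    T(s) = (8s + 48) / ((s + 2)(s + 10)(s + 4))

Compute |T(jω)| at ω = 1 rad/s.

|T(j1)| ≈ 0.5252

Substitute s = j1: numerator = 48 + j8, denominator = 64 + j67.
|T(j1)| = |48 + j8| / |64 + j67| = 48.662 / 92.655 ≈ 0.5252.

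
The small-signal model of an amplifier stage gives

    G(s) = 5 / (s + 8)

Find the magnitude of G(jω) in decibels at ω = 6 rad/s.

|G(j6)|_dB ≈ -6.02 dB

Substitute s = j6: numerator = 5, denominator = 8 + j6.
|G(j6)| = |5| / |8 + j6| = 5 / 10 = 0.5000.
In decibels: 20·log₁₀(0.5000) ≈ -6.02 dB.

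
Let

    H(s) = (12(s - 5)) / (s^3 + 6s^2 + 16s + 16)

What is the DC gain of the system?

Set s = 0: H(0) = (-60) / (16) = -15/4.

H(0) = -15/4 ≈ -3.750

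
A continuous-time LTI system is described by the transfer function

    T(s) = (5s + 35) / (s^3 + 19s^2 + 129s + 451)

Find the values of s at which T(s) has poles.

The poles are the roots of the denominator s^3 + 19s^2 + 129s + 451 = 0.
Trying s = -11: the polynomial evaluates to 0, so (s + 11) is a factor.
Dividing out leaves s^2 + 8s + 41 = 0.
The quadratic formula then gives s = -4 ± 5j.

s = -4 ± 5j, -11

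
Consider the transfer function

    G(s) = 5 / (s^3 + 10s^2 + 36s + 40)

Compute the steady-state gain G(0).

G(0) = 1/8 ≈ 0.1250

Set s = 0: G(0) = (5) / (40) = 1/8.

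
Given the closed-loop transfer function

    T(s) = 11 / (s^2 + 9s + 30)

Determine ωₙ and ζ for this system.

ωₙ ≈ 5.477 rad/s, ζ ≈ 0.8216

Compare the denominator to the standard form s^2 + 2ζωₙs + ωₙ².
ωₙ² = 30, so ωₙ = √30 ≈ 5.477 rad/s.
2ζωₙ = 9, so ζ = 9/(2·√30) ≈ 0.8216.
With ζ = 0.8216 the response is underdamped.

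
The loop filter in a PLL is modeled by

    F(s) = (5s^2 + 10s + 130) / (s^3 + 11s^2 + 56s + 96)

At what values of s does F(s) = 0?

Set the numerator to zero: 5s^2 + 10s + 130 = 0, i.e. 5·(s^2 + 2s + 26) = 0.
Factoring: (s^2 + 2s + 26) = 0.

s = -1 + 5j, -1 - 5j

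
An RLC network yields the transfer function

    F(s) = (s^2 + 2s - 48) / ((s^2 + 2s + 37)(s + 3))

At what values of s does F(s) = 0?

s = 6, -8

Set the numerator to zero: s^2 + 2s - 48 = 0.
Factoring: (s - 6)(s + 8) = 0.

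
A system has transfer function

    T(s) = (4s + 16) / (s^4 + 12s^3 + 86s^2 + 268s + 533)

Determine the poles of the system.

The poles are the roots of the denominator s^4 + 12s^3 + 86s^2 + 268s + 533 = 0.
No real roots exist; factor into two real quadratics: (s^2 + 8s + 41)(s^2 + 4s + 13) = 0.
Each quadratic gives a conjugate pair via the quadratic formula.

s = -4 ± 5j, -2 ± 3j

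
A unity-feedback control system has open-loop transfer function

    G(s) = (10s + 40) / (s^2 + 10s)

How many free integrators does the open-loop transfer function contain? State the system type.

Factor s from the denominator: s^2 + 10s = s·(s + 10).
There is 1 pole at the origin, so the system is Type 1.

Type 1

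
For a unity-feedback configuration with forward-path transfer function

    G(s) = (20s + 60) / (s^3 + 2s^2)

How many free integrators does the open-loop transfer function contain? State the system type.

Factor s from the denominator: s^3 + 2s^2 = s^2·(s + 2).
There are 2 poles at the origin, so the system is Type 2.

Type 2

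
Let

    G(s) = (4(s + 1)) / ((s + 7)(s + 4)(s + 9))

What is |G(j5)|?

Substitute s = j5: numerator = 4 + j20, denominator = -248 + j510.
|G(j5)| = |4 + j20| / |-248 + j510| = 20.396 / 567.10 ≈ 0.03597.

|G(j5)| ≈ 0.03597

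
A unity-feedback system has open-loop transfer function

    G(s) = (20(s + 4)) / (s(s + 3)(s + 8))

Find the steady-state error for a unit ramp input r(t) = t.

e_ss = 0.3000

G(s) has one pole at the origin.
This is a Type 1 system. Kv = lim_{s→0} s·G(s) = 80/24 = 10/3.
e_ss = 1/Kv = 1/(10/3) = 3/10 ≈ 0.3000.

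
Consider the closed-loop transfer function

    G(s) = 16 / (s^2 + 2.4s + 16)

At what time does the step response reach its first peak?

Comparing s^2 + 2.4s + 16 to s^2 + 2ζωₙs + ωₙ²: ωₙ = 4 rad/s and ζ = 2.4/(2·4) = 0.3.
ζωₙ = 2.4/2 = 1.2, so ω_d = ωₙ√(1−ζ²) = √(ωₙ² − (ζωₙ)²) = √(16 − 1.2²) = √14.56 ≈ 3.816 rad/s.
t_p = π/ω_d = π/3.816 ≈ 0.8233 s.

t_p ≈ 0.8233 s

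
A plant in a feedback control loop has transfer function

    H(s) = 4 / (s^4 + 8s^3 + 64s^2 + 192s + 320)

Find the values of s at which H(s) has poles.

s = -2 ± 2j, -2 ± 6j

The poles are the roots of the denominator s^4 + 8s^3 + 64s^2 + 192s + 320 = 0.
No real roots exist; factor into two real quadratics: (s^2 + 4s + 8)(s^2 + 4s + 40) = 0.
Each quadratic gives a conjugate pair via the quadratic formula.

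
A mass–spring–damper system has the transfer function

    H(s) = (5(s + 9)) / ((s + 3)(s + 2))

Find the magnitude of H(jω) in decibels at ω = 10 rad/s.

|H(j10)|_dB ≈ -3.99 dB

Substitute s = j10: numerator = 45 + j50, denominator = -94 + j50.
|H(j10)| = |45 + j50| / |-94 + j50| = 67.268 / 106.47 ≈ 0.6318.
In decibels: 20·log₁₀(0.6318) ≈ -3.99 dB.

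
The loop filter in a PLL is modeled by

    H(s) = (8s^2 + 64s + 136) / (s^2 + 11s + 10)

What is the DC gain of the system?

H(0) = 68/5 ≈ 13.60

Set s = 0: H(0) = (136) / (10) = 68/5.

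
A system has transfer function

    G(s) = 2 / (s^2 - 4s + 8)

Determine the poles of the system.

The poles are the roots of the denominator s^2 - 4s + 8 = 0.
Using the quadratic formula: s = (4 ± √(-16))/2 = 2 ± 2j.

s = 2 ± 2j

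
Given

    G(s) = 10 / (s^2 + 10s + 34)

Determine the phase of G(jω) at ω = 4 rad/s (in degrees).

At s = j4: numerator = 10, denominator = 18 + j40.
∠G = ∠num − ∠den = 0° − (65.772°) = -65.77°.

∠G(j4) ≈ -65.77°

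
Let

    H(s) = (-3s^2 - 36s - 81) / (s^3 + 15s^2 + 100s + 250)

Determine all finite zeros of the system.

Set the numerator to zero: -3s^2 - 36s - 81 = 0, i.e. -3·(s^2 + 12s + 27) = 0.
Factoring: (s + 3)(s + 9) = 0.

s = -3, -9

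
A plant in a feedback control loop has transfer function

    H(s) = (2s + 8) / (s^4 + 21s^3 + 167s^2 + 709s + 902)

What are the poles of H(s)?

s = -4 ± 5j, -11, -2

The poles are the roots of the denominator s^4 + 21s^3 + 167s^2 + 709s + 902 = 0.
Trying s = -11: the polynomial evaluates to 0, so (s + 11) is a factor.
Dividing out leaves s^3 + 10s^2 + 57s + 82 = 0.
This factors further as (s^2 + 8s + 41)(s + 2) = 0.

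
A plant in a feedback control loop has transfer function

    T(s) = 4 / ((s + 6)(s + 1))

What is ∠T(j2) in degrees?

At s = j2: numerator = 4, denominator = 2 + j14.
∠T = ∠num − ∠den = 0° − (81.870°) = -81.87°.

∠T(j2) ≈ -81.87°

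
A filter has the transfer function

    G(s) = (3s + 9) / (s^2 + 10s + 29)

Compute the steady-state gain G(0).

G(0) = 9/29 ≈ 0.3103

Set s = 0: G(0) = (9) / (29) = 9/29.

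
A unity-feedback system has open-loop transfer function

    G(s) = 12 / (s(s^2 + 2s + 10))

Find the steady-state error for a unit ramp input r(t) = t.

e_ss = 0.8333

G(s) has one pole at the origin.
This is a Type 1 system. Kv = lim_{s→0} s·G(s) = 12/10 = 6/5.
e_ss = 1/Kv = 1/(6/5) = 5/6 ≈ 0.8333.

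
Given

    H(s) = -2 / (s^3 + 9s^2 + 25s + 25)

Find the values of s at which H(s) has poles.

The poles are the roots of the denominator s^3 + 9s^2 + 25s + 25 = 0.
Trying s = -5: the polynomial evaluates to 0, so (s + 5) is a factor.
Dividing out leaves s^2 + 4s + 5 = 0.
The quadratic formula then gives s = -2 ± 1j.

s = -2 ± j, -5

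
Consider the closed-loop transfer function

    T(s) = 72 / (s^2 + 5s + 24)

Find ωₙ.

ωₙ ≈ 4.899 rad/s

Compare the denominator to the standard form s^2 + 2ζωₙs + ωₙ².
ωₙ² = 24, so ωₙ = √24 ≈ 4.899 rad/s.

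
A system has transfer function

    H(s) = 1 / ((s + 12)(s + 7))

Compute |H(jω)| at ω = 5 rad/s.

Substitute s = j5: numerator = 1, denominator = 59 + j95.
|H(j5)| = |1| / |59 + j95| = 1 / 111.83 ≈ 0.008942.

|H(j5)| ≈ 0.008942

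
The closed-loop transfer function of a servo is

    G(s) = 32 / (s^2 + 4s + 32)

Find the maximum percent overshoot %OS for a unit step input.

Comparing s^2 + 4s + 32 to s^2 + 2ζωₙs + ωₙ²: ωₙ = √32 ≈ 5.657 rad/s and ζ = 4/(2·√32) ≈ 0.3536.
%OS = 100·exp(−πζ/√(1−ζ²)) = 100·exp(−π·0.3536/√(1−0.3536²)) ≈ 30.5%.

%OS ≈ 30.5%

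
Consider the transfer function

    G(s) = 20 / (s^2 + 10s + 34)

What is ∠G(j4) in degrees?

∠G(j4) ≈ -65.77°

At s = j4: numerator = 20, denominator = 18 + j40.
∠G = ∠num − ∠den = 0° − (65.772°) = -65.77°.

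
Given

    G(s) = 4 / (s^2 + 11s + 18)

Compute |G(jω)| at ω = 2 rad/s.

|G(j2)| ≈ 0.1534

Substitute s = j2: numerator = 4, denominator = 14 + j22.
|G(j2)| = |4| / |14 + j22| = 4 / 26.077 ≈ 0.1534.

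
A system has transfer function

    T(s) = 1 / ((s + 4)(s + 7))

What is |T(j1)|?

|T(j1)| ≈ 0.03430

Substitute s = j1: numerator = 1, denominator = 27 + j11.
|T(j1)| = |1| / |27 + j11| = 1 / 29.155 ≈ 0.03430.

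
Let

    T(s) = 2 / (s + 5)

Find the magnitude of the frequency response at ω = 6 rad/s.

Substitute s = j6: numerator = 2, denominator = 5 + j6.
|T(j6)| = |2| / |5 + j6| = 2 / 7.8102 ≈ 0.2561.

|T(j6)| ≈ 0.2561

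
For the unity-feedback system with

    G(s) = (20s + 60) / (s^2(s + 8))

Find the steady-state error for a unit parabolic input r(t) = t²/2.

e_ss = 0.1333

G(s) has 2 poles at the origin.
This is a Type 2 system. Ka = lim_{s→0} s^2·G(s) = 60/8 = 15/2.
e_ss = 1/Ka = 1/(15/2) = 2/15 ≈ 0.1333.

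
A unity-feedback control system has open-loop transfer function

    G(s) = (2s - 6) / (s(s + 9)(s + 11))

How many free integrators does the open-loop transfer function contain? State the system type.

Type 1

The denominator has 1 factor of s at the origin (free integrator), so this is a Type 1 system.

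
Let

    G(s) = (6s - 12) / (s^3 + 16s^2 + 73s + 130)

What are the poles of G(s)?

The poles are the roots of the denominator s^3 + 16s^2 + 73s + 130 = 0.
Trying s = -10: the polynomial evaluates to 0, so (s + 10) is a factor.
Dividing out leaves s^2 + 6s + 13 = 0.
The quadratic formula then gives s = -3 ± 2j.

s = -3 ± 2j, -10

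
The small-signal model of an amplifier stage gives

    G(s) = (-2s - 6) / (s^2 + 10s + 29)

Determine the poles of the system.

The poles are the roots of the denominator s^2 + 10s + 29 = 0.
Using the quadratic formula: s = (-10 ± √(-16))/2 = -5 ± 2j.

s = -5 + 2j, -5 - 2j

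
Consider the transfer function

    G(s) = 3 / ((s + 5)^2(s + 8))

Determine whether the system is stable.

The poles can be read from the denominator factors: s = -5, -5, -8.
Since all poles lie strictly in the left half-plane, the system is stable.

stable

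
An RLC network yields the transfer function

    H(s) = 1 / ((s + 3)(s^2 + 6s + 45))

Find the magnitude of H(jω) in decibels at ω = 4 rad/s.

Substitute s = j4: numerator = 1, denominator = -9 + j188.
|H(j4)| = |1| / |-9 + j188| = 1 / 188.22 ≈ 0.005313.
In decibels: 20·log₁₀(0.005313) ≈ -45.5 dB.

|H(j4)|_dB ≈ -45.5 dB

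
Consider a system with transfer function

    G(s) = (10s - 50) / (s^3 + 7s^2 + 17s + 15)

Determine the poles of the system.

s = -2 ± j, -3

The poles are the roots of the denominator s^3 + 7s^2 + 17s + 15 = 0.
Trying s = -3: the polynomial evaluates to 0, so (s + 3) is a factor.
Dividing out leaves s^2 + 4s + 5 = 0.
The quadratic formula then gives s = -2 ± 1j.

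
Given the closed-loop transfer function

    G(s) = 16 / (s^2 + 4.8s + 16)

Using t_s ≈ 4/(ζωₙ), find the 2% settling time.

Comparing s^2 + 4.8s + 16 to s^2 + 2ζωₙs + ωₙ²: ωₙ = 4 rad/s and ζ = 4.8/(2·4) = 0.6.
ζωₙ = 4.8/2 = 2.4, so t_s ≈ 4/(ζωₙ) = 4/2.4 ≈ 1.667 s.

t_s ≈ 1.667 s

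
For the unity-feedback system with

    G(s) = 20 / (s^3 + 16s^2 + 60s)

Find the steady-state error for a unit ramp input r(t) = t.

G(s) has one pole at the origin.
This is a Type 1 system. Kv = lim_{s→0} s·G(s) = 20/60 = 1/3.
e_ss = 1/Kv = 1/(1/3) = 3.

e_ss = 3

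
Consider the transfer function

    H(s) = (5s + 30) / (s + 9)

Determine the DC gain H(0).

H(0) = 10/3 ≈ 3.333

Set s = 0: H(0) = (30) / (9) = 10/3.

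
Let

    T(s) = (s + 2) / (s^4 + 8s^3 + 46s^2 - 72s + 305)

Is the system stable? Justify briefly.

The denominator s^4 + 8s^3 + 46s^2 - 72s + 305 factors as (s^2 + 10s + 61)(s^2 - 2s + 5), giving poles at s = -5 ± 6j, 1 ± 2j.
Since the pole(s) at s = 1 + 2j, 1 - 2j lie in the right half-plane, the system is unstable.

unstable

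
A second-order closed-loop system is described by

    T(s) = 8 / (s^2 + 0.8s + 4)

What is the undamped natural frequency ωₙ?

Compare the denominator to the standard form s^2 + 2ζωₙs + ωₙ².
ωₙ² = 4, so ωₙ = 2 rad/s.

ωₙ = 2 rad/s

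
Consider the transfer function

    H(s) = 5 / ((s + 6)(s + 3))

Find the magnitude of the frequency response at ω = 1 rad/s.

Substitute s = j1: numerator = 5, denominator = 17 + j9.
|H(j1)| = |5| / |17 + j9| = 5 / 19.235 ≈ 0.2599.

|H(j1)| ≈ 0.2599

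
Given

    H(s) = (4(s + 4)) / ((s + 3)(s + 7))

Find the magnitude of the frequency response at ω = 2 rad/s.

|H(j2)| ≈ 0.6815

Substitute s = j2: numerator = 16 + j8, denominator = 17 + j20.
|H(j2)| = |16 + j8| / |17 + j20| = 17.889 / 26.249 ≈ 0.6815.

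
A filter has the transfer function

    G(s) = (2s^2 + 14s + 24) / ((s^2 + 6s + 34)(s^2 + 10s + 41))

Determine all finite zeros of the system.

Set the numerator to zero: 2s^2 + 14s + 24 = 0, i.e. 2·(s^2 + 7s + 12) = 0.
Factoring: (s + 4)(s + 3) = 0.

s = -4, -3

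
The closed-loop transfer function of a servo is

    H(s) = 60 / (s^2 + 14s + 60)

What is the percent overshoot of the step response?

Comparing s^2 + 14s + 60 to s^2 + 2ζωₙs + ωₙ²: ωₙ = √60 ≈ 7.746 rad/s and ζ = 14/(2·√60) ≈ 0.9037.
%OS = 100·exp(−πζ/√(1−ζ²)) = 100·exp(−π·0.9037/√(1−0.9037²)) ≈ 0.132%.

%OS ≈ 0.132%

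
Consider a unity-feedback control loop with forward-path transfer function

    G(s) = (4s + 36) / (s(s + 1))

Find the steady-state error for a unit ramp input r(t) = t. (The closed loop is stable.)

e_ss = 0.02778

G(s) has one pole at the origin.
This is a Type 1 system. Kv = lim_{s→0} s·G(s) = 36/1.
e_ss = 1/Kv = 1/(36) = 1/36 ≈ 0.02778.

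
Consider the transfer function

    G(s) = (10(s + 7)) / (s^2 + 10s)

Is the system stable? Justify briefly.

The denominator s^2 + 10s factors as s(s + 10), giving poles at s = 0, -10.
Since the simple pole(s) at s = 0 lie on the jω-axis with none in the right half-plane, the system is marginally stable.

marginally stable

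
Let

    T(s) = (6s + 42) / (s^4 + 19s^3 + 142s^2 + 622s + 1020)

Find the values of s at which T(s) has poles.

s = -3 ± 5j, -3, -10

The poles are the roots of the denominator s^4 + 19s^3 + 142s^2 + 622s + 1020 = 0.
Trying s = -3: the polynomial evaluates to 0, so (s + 3) is a factor.
Dividing out leaves s^3 + 16s^2 + 94s + 340 = 0.
This factors further as (s^2 + 6s + 34)(s + 10) = 0.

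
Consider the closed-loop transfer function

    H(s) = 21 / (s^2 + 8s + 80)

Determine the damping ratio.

ζ ≈ 0.4472

Compare the denominator to the standard form s^2 + 2ζωₙs + ωₙ².
ωₙ² = 80, so ωₙ = √80 ≈ 8.944 rad/s.
2ζωₙ = 8, so ζ = 8/(2·√80) ≈ 0.4472.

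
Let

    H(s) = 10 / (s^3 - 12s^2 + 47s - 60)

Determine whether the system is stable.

The denominator s^3 - 12s^2 + 47s - 60 factors as (s - 3)(s - 4)(s - 5), giving poles at s = 3, 4, 5.
Since the pole(s) at s = 3, 4, 5 lie in the right half-plane, the system is unstable.

unstable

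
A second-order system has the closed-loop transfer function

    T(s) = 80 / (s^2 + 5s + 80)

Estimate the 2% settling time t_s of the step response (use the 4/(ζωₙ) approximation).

t_s ≈ 1.600 s

Comparing s^2 + 5s + 80 to s^2 + 2ζωₙs + ωₙ²: ωₙ = √80 ≈ 8.944 rad/s and ζ = 5/(2·√80) ≈ 0.2795.
ζωₙ = 5/2 = 2.5, so t_s ≈ 4/(ζωₙ) = 4/2.5 = 1.600 s.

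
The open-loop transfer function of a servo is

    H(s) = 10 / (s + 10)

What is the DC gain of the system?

H(0) = 1

Set s = 0: H(0) = (10) / (10) = 1.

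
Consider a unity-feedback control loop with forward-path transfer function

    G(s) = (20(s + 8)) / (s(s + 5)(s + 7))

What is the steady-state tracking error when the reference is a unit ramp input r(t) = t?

e_ss = 0.2188

G(s) has one pole at the origin.
This is a Type 1 system. Kv = lim_{s→0} s·G(s) = 160/35 = 32/7.
e_ss = 1/Kv = 1/(32/7) = 7/32 ≈ 0.2188.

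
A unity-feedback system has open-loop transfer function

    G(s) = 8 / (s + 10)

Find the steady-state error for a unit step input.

e_ss = 0.5556

G(s) has no poles at the origin.
This is a Type 0 system. Kp = lim_{s→0} G(s) = 8/10 = 4/5.
e_ss = 1/(1 + Kp) = 1/(1 + 4/5) = 5/9 ≈ 0.5556.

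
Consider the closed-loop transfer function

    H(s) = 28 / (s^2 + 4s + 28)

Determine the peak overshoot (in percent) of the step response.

Comparing s^2 + 4s + 28 to s^2 + 2ζωₙs + ωₙ²: ωₙ = √28 ≈ 5.292 rad/s and ζ = 4/(2·√28) ≈ 0.3780.
%OS = 100·exp(−πζ/√(1−ζ²)) = 100·exp(−π·0.3780/√(1−0.3780²)) ≈ 27.7%.

%OS ≈ 27.7%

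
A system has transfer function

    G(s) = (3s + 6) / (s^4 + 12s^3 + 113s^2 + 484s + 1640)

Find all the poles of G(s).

s = -2 + 6j, -2 - 6j, -4 + 5j, -4 - 5j

The poles are the roots of the denominator s^4 + 12s^3 + 113s^2 + 484s + 1640 = 0.
No real roots exist; factor into two real quadratics: (s^2 + 4s + 40)(s^2 + 8s + 41) = 0.
Each quadratic gives a conjugate pair via the quadratic formula.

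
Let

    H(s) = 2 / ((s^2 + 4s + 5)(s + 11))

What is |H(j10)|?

Substitute s = j10: numerator = 2, denominator = -1445 - j510.
|H(j10)| = |2| / |-1445 - j510| = 2 / 1532.4 ≈ 0.001305.

|H(j10)| ≈ 0.001305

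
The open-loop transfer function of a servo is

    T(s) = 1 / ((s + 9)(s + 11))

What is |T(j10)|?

|T(j10)| ≈ 0.005000

Substitute s = j10: numerator = 1, denominator = -1 + j200.
|T(j10)| = |1| / |-1 + j200| = 1 / 200.00 ≈ 0.005000.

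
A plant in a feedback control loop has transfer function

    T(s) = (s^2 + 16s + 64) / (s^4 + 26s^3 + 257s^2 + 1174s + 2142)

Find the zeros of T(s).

Set the numerator to zero: s^2 + 16s + 64 = 0.
Factoring: (s + 8)^2 = 0.

s = -8, -8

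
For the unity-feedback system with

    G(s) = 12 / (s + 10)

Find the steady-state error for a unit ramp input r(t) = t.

e_ss = ∞

G(s) has no poles at the origin.
This is a Type 0 system; Kv = lim_{s→0} s·G(s) = 0, so the steady-state error for a ramp input is infinite.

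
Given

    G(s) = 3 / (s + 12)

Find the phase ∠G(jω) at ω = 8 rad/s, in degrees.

At s = j8: numerator = 3, denominator = 12 + j8.
∠G = ∠num − ∠den = 0° − (33.690°) = -33.69°.

∠G(j8) ≈ -33.69°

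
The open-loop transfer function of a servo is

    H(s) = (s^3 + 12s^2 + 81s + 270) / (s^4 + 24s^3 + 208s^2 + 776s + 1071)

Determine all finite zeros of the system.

s = -3 + 6j, -3 - 6j, -6

Set the numerator to zero: s^3 + 12s^2 + 81s + 270 = 0.
Factoring: (s^2 + 6s + 45)(s + 6) = 0.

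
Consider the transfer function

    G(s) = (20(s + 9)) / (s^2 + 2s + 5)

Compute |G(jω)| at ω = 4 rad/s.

|G(j4)| ≈ 14.48

Substitute s = j4: numerator = 180 + j80, denominator = -11 + j8.
|G(j4)| = |180 + j80| / |-11 + j8| = 196.98 / 13.601 ≈ 14.48.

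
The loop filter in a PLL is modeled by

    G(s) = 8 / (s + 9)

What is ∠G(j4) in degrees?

∠G(j4) ≈ -23.96°

At s = j4: numerator = 8, denominator = 9 + j4.
∠G = ∠num − ∠den = 0° − (23.962°) = -23.96°.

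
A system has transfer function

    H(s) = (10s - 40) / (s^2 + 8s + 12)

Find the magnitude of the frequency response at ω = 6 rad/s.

Substitute s = j6: numerator = -40 + j60, denominator = -24 + j48.
|H(j6)| = |-40 + j60| / |-24 + j48| = 72.111 / 53.666 ≈ 1.344.

|H(j6)| ≈ 1.344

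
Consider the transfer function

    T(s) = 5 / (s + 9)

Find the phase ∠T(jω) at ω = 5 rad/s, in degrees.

∠T(j5) ≈ -29.05°

At s = j5: numerator = 5, denominator = 9 + j5.
∠T = ∠num − ∠den = 0° − (29.055°) = -29.05°.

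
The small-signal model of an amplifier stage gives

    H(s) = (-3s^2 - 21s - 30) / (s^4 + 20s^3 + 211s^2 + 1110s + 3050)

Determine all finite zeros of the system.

Set the numerator to zero: -3s^2 - 21s - 30 = 0, i.e. -3·(s^2 + 7s + 10) = 0.
Factoring: (s + 5)(s + 2) = 0.

s = -5, -2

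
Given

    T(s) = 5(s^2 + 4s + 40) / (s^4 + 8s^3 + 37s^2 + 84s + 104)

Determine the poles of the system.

s = -2 ± 2j, -2 ± 3j

The poles are the roots of the denominator s^4 + 8s^3 + 37s^2 + 84s + 104 = 0.
No real roots exist; factor into two real quadratics: (s^2 + 4s + 8)(s^2 + 4s + 13) = 0.
Each quadratic gives a conjugate pair via the quadratic formula.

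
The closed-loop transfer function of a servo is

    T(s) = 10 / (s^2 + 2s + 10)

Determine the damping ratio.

ζ ≈ 0.3162

Compare the denominator to the standard form s^2 + 2ζωₙs + ωₙ².
ωₙ² = 10, so ωₙ = √10 ≈ 3.162 rad/s.
2ζωₙ = 2, so ζ = 2/(2·√10) ≈ 0.3162.
With ζ = 0.3162 the response is underdamped.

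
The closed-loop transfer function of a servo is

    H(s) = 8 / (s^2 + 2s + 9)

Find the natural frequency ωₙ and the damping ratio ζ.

ωₙ = 3 rad/s, ζ ≈ 0.3333

Compare the denominator to the standard form s^2 + 2ζωₙs + ωₙ².
ωₙ² = 9, so ωₙ = 3 rad/s.
2ζωₙ = 2, so ζ = 2/(2·3) ≈ 0.3333.
With ζ = 0.3333 the response is underdamped.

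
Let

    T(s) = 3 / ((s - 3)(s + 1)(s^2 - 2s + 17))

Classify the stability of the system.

unstable

The poles can be read from the denominator factors: s = 3, -1, 1 ± 4j.
Since the pole(s) at s = 3, 1 ± 4j lie in the right half-plane, the system is unstable.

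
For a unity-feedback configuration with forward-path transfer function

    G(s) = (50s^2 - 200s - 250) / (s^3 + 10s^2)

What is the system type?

Factor s from the denominator: s^3 + 10s^2 = s^2·(s + 10).
There are 2 poles at the origin, so the system is Type 2.

Type 2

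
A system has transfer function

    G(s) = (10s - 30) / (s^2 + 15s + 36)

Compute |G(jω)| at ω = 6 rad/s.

|G(j6)| ≈ 0.7454

Substitute s = j6: numerator = -30 + j60, denominator = j90.
|G(j6)| = |-30 + j60| / |j90| = 67.082 / 90 ≈ 0.7454.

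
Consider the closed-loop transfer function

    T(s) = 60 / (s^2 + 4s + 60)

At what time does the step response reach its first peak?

t_p ≈ 0.4198 s

Comparing s^2 + 4s + 60 to s^2 + 2ζωₙs + ωₙ²: ωₙ = √60 ≈ 7.746 rad/s and ζ = 4/(2·√60) ≈ 0.2582.
ζωₙ = 4/2 = 2, so ω_d = ωₙ√(1−ζ²) = √(ωₙ² − (ζωₙ)²) = √(60 − 2²) = √56 ≈ 7.483 rad/s.
t_p = π/ω_d = π/7.483 ≈ 0.4198 s.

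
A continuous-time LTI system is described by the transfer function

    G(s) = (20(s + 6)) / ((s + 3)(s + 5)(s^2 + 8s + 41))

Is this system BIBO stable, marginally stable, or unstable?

stable

The poles can be read from the denominator factors: s = -3, -5, -4 ± 5j.
Since all poles lie strictly in the left half-plane, the system is stable.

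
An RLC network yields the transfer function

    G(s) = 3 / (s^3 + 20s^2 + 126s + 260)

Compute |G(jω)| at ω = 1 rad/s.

Substitute s = j1: numerator = 3, denominator = 240 + j125.
|G(j1)| = |3| / |240 + j125| = 3 / 270.60 ≈ 0.01109.

|G(j1)| ≈ 0.01109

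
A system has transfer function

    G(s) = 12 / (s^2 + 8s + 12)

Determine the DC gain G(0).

Set s = 0: G(0) = (12) / (12) = 1.

G(0) = 1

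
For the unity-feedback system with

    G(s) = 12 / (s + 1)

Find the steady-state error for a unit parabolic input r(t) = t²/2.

e_ss = ∞

G(s) has no poles at the origin.
This is a Type 0 system; Ka = lim_{s→0} s^2·G(s) = 0, so the steady-state error for a parabola input is infinite.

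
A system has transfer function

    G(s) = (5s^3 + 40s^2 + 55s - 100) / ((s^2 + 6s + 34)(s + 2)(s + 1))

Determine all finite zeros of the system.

Set the numerator to zero: 5s^3 + 40s^2 + 55s - 100 = 0, i.e. 5·(s^3 + 8s^2 + 11s - 20) = 0.
Factoring: (s + 4)(s - 1)(s + 5) = 0.

s = -4, 1, -5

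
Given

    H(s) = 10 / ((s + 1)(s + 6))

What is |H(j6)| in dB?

Substitute s = j6: numerator = 10, denominator = -30 + j42.
|H(j6)| = |10| / |-30 + j42| = 10 / 51.614 ≈ 0.1937.
In decibels: 20·log₁₀(0.1937) ≈ -14.3 dB.

|H(j6)|_dB ≈ -14.3 dB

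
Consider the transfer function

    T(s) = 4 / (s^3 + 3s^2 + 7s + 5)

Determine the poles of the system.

The poles are the roots of the denominator s^3 + 3s^2 + 7s + 5 = 0.
Trying s = -1: the polynomial evaluates to 0, so (s + 1) is a factor.
Dividing out leaves s^2 + 2s + 5 = 0.
The quadratic formula then gives s = -1 ± 2j.

s = -1 + 2j, -1 - 2j, -1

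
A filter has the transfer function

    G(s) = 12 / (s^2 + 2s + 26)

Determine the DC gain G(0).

G(0) = 6/13 ≈ 0.4615

At s = 0 each factor (s + a) contributes a and each (s^2 + bs + c) contributes c.
G(0) = 12·1 / ((26)) = 12/26 = 6/13.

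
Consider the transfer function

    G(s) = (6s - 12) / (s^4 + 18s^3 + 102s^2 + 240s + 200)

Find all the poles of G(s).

s = -2, -10, -3 ± j

The poles are the roots of the denominator s^4 + 18s^3 + 102s^2 + 240s + 200 = 0.
Trying s = -2: the polynomial evaluates to 0, so (s + 2) is a factor.
Dividing out leaves s^3 + 16s^2 + 70s + 100 = 0.
This factors further as (s + 10)(s^2 + 6s + 10) = 0.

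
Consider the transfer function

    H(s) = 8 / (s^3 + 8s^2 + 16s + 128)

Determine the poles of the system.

s = 4j, -4j, -8

The poles are the roots of the denominator s^3 + 8s^2 + 16s + 128 = 0.
Trying s = -8: the polynomial evaluates to 0, so (s + 8) is a factor.
Dividing out leaves s^2 + 16 = 0.
The quadratic formula then gives s = 0 ± 4j.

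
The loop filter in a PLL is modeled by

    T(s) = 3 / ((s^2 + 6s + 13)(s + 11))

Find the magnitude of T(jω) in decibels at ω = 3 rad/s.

Substitute s = j3: numerator = 3, denominator = -10 + j210.
|T(j3)| = |3| / |-10 + j210| = 3 / 210.24 ≈ 0.01427.
In decibels: 20·log₁₀(0.01427) ≈ -36.9 dB.

|T(j3)|_dB ≈ -36.9 dB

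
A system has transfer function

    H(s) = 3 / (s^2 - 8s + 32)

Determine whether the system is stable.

unstable

The poles can be read from the denominator factors: s = 4 ± 4j.
Since the pole(s) at s = 4 + 4j, 4 - 4j lie in the right half-plane, the system is unstable.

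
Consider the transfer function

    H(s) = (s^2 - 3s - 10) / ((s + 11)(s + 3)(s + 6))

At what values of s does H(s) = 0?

Set the numerator to zero: s^2 - 3s - 10 = 0.
Factoring: (s - 5)(s + 2) = 0.

s = 5, -2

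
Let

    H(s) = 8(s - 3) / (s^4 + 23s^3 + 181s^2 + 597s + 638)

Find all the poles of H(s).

The poles are the roots of the denominator s^4 + 23s^3 + 181s^2 + 597s + 638 = 0.
Trying s = -2: the polynomial evaluates to 0, so (s + 2) is a factor.
Dividing out leaves s^3 + 21s^2 + 139s + 319 = 0.
This factors further as (s^2 + 10s + 29)(s + 11) = 0.

s = -5 + 2j, -5 - 2j, -2, -11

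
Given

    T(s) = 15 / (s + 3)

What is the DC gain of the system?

T(0) = 5

Set s = 0: T(0) = (15) / (3) = 5.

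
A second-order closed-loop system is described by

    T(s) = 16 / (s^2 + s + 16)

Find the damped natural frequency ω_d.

ω_d ≈ 3.969 rad/s

Comparing s^2 + s + 16 to s^2 + 2ζωₙs + ωₙ²: ωₙ = 4 rad/s and ζ = 1/(2·4) = 0.125.
ζωₙ = 1/2 = 0.5, so ω_d = ωₙ√(1−ζ²) = √(ωₙ² − (ζωₙ)²) = √(16 − 0.5²) = √15.75 ≈ 3.969 rad/s.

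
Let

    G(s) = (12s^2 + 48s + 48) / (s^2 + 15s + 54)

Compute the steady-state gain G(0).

G(0) = 8/9 ≈ 0.8889

Set s = 0: G(0) = (48) / (54) = 8/9.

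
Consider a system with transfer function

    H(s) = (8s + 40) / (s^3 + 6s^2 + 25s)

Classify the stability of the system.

The denominator s^3 + 6s^2 + 25s factors as s(s^2 + 6s + 25), giving poles at s = 0, -3 + 4j, -3 - 4j.
Since the simple pole(s) at s = 0 lie on the jω-axis with none in the right half-plane, the system is marginally stable.

marginally stable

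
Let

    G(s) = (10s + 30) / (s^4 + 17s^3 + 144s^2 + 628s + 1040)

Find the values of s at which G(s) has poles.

s = -4 + 6j, -4 - 6j, -5, -4

The poles are the roots of the denominator s^4 + 17s^3 + 144s^2 + 628s + 1040 = 0.
Trying s = -5: the polynomial evaluates to 0, so (s + 5) is a factor.
Dividing out leaves s^3 + 12s^2 + 84s + 208 = 0.
This factors further as (s^2 + 8s + 52)(s + 4) = 0.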